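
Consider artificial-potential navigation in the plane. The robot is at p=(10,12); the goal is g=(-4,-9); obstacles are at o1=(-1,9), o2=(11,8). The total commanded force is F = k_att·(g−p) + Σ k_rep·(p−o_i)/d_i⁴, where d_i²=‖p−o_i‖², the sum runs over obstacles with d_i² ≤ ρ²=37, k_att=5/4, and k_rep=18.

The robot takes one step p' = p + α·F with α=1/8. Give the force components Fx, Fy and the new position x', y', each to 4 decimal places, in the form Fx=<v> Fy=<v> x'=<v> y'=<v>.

F_att = 5/4·(g−p) = 5/4·(-14,-21) = (-17.5000,-26.2500)
o1: d²=130 > ρ²=37 → inactive
o2: d²=17 ≤ ρ²=37; F_rep = 18·(-1,4)/17² = (-0.0623,0.2491)
F = F_att + ΣF_rep = (-17.5623,-26.0009)
p' = p + 1/8·F = (7.8047,8.7499)

Fx=-17.5623 Fy=-26.0009 x'=7.8047 y'=8.7499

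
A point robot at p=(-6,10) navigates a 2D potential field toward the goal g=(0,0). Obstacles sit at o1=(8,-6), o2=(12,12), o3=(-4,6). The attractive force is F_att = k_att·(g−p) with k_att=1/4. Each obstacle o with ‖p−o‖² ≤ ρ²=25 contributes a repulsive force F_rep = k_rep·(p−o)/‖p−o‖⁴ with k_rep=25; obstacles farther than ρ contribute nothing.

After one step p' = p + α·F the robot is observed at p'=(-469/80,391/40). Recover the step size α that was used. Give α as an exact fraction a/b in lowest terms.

F_att = 1/4·(g−p) = 1/4·(6,-10) = (1.5000,-2.5000)
o1: d²=452 > ρ²=25 → inactive
o2: d²=328 > ρ²=25 → inactive
o3: d²=20 ≤ ρ²=25; F_rep = 25·(-2,4)/20² = (-0.1250,0.2500)
F = F_att + ΣF_rep = (1.3750,-2.2500)
Δp = p'−p = (0.1375,-0.2250); α = Δx/Fx = (11/80) / (11/8) = 1/10
check: Δy/Fy = (-9/40) / (-9/4) = 1/10 ✓

α = 1/10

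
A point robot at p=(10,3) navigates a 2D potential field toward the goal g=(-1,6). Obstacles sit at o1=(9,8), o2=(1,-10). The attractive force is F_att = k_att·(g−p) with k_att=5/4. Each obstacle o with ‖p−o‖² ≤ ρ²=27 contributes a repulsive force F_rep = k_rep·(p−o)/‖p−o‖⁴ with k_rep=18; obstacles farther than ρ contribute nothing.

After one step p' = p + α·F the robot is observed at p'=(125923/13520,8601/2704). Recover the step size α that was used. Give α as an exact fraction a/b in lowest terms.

α = 1/20

F_att = 5/4·(g−p) = 5/4·(-11,3) = (-13.7500,3.7500)
o1: d²=26 ≤ ρ²=27; F_rep = 18·(1,-5)/26² = (0.0266,-0.1331)
o2: d²=250 > ρ²=27 → inactive
F = F_att + ΣF_rep = (-13.7234,3.6169)
Δp = p'−p = (-0.6862,0.1808); α = Δx/Fx = (-9277/13520) / (-9277/676) = 1/20
check: Δy/Fy = (489/2704) / (2445/676) = 1/20 ✓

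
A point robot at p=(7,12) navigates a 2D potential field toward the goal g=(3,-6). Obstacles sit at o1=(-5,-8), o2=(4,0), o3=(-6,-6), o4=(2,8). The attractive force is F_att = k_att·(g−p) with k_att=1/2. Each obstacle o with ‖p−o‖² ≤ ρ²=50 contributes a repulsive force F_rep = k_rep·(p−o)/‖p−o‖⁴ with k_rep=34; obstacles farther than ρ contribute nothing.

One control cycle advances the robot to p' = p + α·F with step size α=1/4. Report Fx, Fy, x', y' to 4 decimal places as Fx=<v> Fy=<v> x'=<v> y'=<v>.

F_att = 1/2·(g−p) = 1/2·(-4,-18) = (-2.0000,-9.0000)
o1: d²=544 > ρ²=50 → inactive
o2: d²=153 > ρ²=50 → inactive
o3: d²=493 > ρ²=50 → inactive
o4: d²=41 ≤ ρ²=50; F_rep = 34·(5,4)/41² = (0.1011,0.0809)
F = F_att + ΣF_rep = (-1.8989,-8.9191)
p' = p + 1/4·F = (6.5253,9.7702)

Fx=-1.8989 Fy=-8.9191 x'=6.5253 y'=9.7702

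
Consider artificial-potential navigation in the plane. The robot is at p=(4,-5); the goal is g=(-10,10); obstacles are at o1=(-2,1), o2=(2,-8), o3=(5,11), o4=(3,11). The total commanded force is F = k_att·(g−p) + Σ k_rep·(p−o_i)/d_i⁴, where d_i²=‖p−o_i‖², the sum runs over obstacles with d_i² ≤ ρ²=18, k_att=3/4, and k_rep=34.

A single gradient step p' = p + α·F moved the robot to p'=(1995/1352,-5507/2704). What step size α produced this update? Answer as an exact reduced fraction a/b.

α = 1/4

F_att = 3/4·(g−p) = 3/4·(-14,15) = (-10.5000,11.2500)
o1: d²=72 > ρ²=18 → inactive
o2: d²=13 ≤ ρ²=18; F_rep = 34·(2,3)/13² = (0.4024,0.6036)
o3: d²=257 > ρ²=18 → inactive
o4: d²=257 > ρ²=18 → inactive
F = F_att + ΣF_rep = (-10.0976,11.8536)
Δp = p'−p = (-2.5244,2.9634); α = Δx/Fx = (-3413/1352) / (-3413/338) = 1/4
check: Δy/Fy = (8013/2704) / (8013/676) = 1/4 ✓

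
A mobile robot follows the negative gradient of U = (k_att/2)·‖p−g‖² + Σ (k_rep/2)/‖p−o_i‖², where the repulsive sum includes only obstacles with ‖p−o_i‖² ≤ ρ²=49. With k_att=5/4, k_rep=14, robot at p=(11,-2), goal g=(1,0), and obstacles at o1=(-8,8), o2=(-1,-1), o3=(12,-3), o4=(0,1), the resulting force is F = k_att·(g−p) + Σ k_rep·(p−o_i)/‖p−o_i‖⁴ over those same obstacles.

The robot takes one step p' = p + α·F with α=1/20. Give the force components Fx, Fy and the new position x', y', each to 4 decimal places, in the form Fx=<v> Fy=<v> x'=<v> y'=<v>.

F_att = 5/4·(g−p) = 5/4·(-10,2) = (-12.5000,2.5000)
o1: d²=461 > ρ²=49 → inactive
o2: d²=145 > ρ²=49 → inactive
o3: d²=2 ≤ ρ²=49; F_rep = 14·(-1,1)/2² = (-3.5000,3.5000)
o4: d²=130 > ρ²=49 → inactive
F = F_att + ΣF_rep = (-16.0000,6.0000)
p' = p + 1/20·F = (10.2000,-1.7000)

Fx=-16.0000 Fy=6.0000 x'=10.2000 y'=-1.7000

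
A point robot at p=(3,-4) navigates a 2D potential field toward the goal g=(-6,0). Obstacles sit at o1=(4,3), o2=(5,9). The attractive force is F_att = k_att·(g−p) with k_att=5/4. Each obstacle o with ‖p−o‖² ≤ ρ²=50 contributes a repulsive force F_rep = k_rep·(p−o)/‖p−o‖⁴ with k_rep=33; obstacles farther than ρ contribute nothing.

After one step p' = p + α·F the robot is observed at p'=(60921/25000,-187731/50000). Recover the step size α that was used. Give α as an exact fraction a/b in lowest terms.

F_att = 5/4·(g−p) = 5/4·(-9,4) = (-11.2500,5.0000)
o1: d²=50 ≤ ρ²=50; F_rep = 33·(-1,-7)/50² = (-0.0132,-0.0924)
o2: d²=173 > ρ²=50 → inactive
F = F_att + ΣF_rep = (-11.2632,4.9076)
Δp = p'−p = (-0.5632,0.2454); α = Δx/Fx = (-14079/25000) / (-14079/1250) = 1/20
check: Δy/Fy = (12269/50000) / (12269/2500) = 1/20 ✓

α = 1/20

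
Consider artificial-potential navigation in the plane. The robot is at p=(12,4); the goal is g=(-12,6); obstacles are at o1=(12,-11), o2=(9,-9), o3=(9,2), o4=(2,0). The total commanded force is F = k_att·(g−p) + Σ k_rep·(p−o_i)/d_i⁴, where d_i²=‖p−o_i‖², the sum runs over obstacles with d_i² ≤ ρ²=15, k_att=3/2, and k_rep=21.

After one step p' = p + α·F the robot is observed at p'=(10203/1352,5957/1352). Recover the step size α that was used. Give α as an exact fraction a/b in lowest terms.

α = 1/8

F_att = 3/2·(g−p) = 3/2·(-24,2) = (-36.0000,3.0000)
o1: d²=225 > ρ²=15 → inactive
o2: d²=178 > ρ²=15 → inactive
o3: d²=13 ≤ ρ²=15; F_rep = 21·(3,2)/13² = (0.3728,0.2485)
o4: d²=116 > ρ²=15 → inactive
F = F_att + ΣF_rep = (-35.6272,3.2485)
Δp = p'−p = (-4.4534,0.4061); α = Δx/Fx = (-6021/1352) / (-6021/169) = 1/8
check: Δy/Fy = (549/1352) / (549/169) = 1/8 ✓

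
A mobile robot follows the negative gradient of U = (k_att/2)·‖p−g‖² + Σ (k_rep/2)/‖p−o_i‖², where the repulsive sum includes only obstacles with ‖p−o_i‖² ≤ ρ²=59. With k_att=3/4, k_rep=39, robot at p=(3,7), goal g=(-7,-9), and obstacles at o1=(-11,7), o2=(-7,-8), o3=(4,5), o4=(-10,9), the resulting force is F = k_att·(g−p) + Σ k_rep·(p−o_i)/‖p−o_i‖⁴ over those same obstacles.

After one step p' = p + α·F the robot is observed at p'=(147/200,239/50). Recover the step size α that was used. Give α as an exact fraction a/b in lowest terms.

F_att = 3/4·(g−p) = 3/4·(-10,-16) = (-7.5000,-12.0000)
o1: d²=196 > ρ²=59 → inactive
o2: d²=325 > ρ²=59 → inactive
o3: d²=5 ≤ ρ²=59; F_rep = 39·(-1,2)/5² = (-1.5600,3.1200)
o4: d²=173 > ρ²=59 → inactive
F = F_att + ΣF_rep = (-9.0600,-8.8800)
Δp = p'−p = (-2.2650,-2.2200); α = Δx/Fx = (-453/200) / (-453/50) = 1/4
check: Δy/Fy = (-111/50) / (-222/25) = 1/4 ✓

α = 1/4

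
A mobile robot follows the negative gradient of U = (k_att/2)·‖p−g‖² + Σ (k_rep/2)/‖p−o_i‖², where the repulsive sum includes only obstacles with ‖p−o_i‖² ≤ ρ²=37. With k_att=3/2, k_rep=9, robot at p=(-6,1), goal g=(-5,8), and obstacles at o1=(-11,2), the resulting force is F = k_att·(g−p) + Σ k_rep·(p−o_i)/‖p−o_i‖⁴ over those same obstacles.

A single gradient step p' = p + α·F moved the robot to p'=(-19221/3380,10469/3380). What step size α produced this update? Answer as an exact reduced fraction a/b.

F_att = 3/2·(g−p) = 3/2·(1,7) = (1.5000,10.5000)
o1: d²=26 ≤ ρ²=37; F_rep = 9·(5,-1)/26² = (0.0666,-0.0133)
F = F_att + ΣF_rep = (1.5666,10.4867)
Δp = p'−p = (0.3133,2.0973); α = Δx/Fx = (1059/3380) / (1059/676) = 1/5
check: Δy/Fy = (7089/3380) / (7089/676) = 1/5 ✓

α = 1/5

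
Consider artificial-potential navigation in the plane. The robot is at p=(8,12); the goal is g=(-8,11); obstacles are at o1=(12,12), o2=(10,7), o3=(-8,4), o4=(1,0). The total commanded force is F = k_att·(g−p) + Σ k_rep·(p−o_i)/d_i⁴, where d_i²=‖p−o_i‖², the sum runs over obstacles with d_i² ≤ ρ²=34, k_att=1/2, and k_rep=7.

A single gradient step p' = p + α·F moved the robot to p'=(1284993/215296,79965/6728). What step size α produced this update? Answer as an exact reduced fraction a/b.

α = 1/4

F_att = 1/2·(g−p) = 1/2·(-16,-1) = (-8.0000,-0.5000)
o1: d²=16 ≤ ρ²=34; F_rep = 7·(-4,0)/16² = (-0.1094,0.0000)
o2: d²=29 ≤ ρ²=34; F_rep = 7·(-2,5)/29² = (-0.0166,0.0416)
o3: d²=320 > ρ²=34 → inactive
o4: d²=193 > ρ²=34 → inactive
F = F_att + ΣF_rep = (-8.1260,-0.4584)
Δp = p'−p = (-2.0315,-0.1146); α = Δx/Fx = (-437375/215296) / (-437375/53824) = 1/4
check: Δy/Fy = (-771/6728) / (-771/1682) = 1/4 ✓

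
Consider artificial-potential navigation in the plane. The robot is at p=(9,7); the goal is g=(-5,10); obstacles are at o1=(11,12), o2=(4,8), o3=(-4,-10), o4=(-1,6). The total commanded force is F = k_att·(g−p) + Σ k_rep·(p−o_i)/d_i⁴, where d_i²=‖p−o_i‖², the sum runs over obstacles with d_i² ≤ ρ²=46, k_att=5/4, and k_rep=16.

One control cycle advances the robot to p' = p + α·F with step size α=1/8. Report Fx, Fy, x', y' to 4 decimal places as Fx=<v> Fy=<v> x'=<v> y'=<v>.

F_att = 5/4·(g−p) = 5/4·(-14,3) = (-17.5000,3.7500)
o1: d²=29 ≤ ρ²=46; F_rep = 16·(-2,-5)/29² = (-0.0380,-0.0951)
o2: d²=26 ≤ ρ²=46; F_rep = 16·(5,-1)/26² = (0.1183,-0.0237)
o3: d²=458 > ρ²=46 → inactive
o4: d²=101 > ρ²=46 → inactive
F = F_att + ΣF_rep = (-17.4197,3.6312)
p' = p + 1/8·F = (6.8225,7.4539)

Fx=-17.4197 Fy=3.6312 x'=6.8225 y'=7.4539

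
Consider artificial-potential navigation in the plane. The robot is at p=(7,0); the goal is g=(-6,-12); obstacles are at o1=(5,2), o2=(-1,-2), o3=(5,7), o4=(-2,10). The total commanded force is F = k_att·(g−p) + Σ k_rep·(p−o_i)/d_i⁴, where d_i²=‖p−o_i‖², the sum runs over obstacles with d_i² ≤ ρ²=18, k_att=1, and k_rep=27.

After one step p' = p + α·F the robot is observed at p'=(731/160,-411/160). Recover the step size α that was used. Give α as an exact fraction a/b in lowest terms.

F_att = 1·(g−p) = 1·(-13,-12) = (-13.0000,-12.0000)
o1: d²=8 ≤ ρ²=18; F_rep = 27·(2,-2)/8² = (0.8438,-0.8438)
o2: d²=68 > ρ²=18 → inactive
o3: d²=53 > ρ²=18 → inactive
o4: d²=181 > ρ²=18 → inactive
F = F_att + ΣF_rep = (-12.1562,-12.8438)
Δp = p'−p = (-2.4312,-2.5688); α = Δx/Fx = (-389/160) / (-389/32) = 1/5
check: Δy/Fy = (-411/160) / (-411/32) = 1/5 ✓

α = 1/5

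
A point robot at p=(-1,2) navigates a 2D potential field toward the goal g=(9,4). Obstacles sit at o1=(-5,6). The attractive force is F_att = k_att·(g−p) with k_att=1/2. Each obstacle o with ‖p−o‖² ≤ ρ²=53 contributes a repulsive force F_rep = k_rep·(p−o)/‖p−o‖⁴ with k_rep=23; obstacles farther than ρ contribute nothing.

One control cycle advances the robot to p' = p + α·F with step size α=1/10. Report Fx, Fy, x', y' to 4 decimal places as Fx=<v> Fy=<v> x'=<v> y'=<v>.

F_att = 1/2·(g−p) = 1/2·(10,2) = (5.0000,1.0000)
o1: d²=32 ≤ ρ²=53; F_rep = 23·(4,-4)/32² = (0.0898,-0.0898)
F = F_att + ΣF_rep = (5.0898,0.9102)
p' = p + 1/10·F = (-0.4910,2.0910)

Fx=5.0898 Fy=0.9102 x'=-0.4910 y'=2.0910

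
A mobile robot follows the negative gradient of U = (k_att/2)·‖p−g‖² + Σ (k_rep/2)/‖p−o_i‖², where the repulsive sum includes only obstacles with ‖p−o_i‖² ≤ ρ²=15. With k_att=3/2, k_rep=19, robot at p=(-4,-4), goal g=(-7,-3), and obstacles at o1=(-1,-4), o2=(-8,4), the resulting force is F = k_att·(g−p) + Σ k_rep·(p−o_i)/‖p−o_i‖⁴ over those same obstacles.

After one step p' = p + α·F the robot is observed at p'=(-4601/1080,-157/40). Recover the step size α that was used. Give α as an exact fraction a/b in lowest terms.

α = 1/20

F_att = 3/2·(g−p) = 3/2·(-3,1) = (-4.5000,1.5000)
o1: d²=9 ≤ ρ²=15; F_rep = 19·(-3,0)/9² = (-0.7037,0.0000)
o2: d²=80 > ρ²=15 → inactive
F = F_att + ΣF_rep = (-5.2037,1.5000)
Δp = p'−p = (-0.2602,0.0750); α = Δx/Fx = (-281/1080) / (-281/54) = 1/20
check: Δy/Fy = (3/40) / (3/2) = 1/20 ✓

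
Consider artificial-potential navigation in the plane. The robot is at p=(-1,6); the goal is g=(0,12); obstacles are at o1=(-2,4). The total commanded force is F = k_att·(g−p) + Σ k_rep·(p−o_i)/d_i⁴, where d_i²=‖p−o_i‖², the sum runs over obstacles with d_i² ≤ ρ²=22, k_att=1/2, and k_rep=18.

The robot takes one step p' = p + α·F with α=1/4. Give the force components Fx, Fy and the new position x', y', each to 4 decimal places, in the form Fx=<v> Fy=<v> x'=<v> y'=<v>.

Fx=1.2200 Fy=4.4400 x'=-0.6950 y'=7.1100

F_att = 1/2·(g−p) = 1/2·(1,6) = (0.5000,3.0000)
o1: d²=5 ≤ ρ²=22; F_rep = 18·(1,2)/5² = (0.7200,1.4400)
F = F_att + ΣF_rep = (1.2200,4.4400)
p' = p + 1/4·F = (-0.6950,7.1100)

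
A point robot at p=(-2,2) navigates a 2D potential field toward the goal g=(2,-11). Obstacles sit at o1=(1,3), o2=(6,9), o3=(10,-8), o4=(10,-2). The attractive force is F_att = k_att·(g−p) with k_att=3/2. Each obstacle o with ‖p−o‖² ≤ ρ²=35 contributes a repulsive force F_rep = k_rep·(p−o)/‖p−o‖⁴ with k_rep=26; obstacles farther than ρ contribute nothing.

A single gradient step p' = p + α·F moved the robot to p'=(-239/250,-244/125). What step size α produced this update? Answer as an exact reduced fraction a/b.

F_att = 3/2·(g−p) = 3/2·(4,-13) = (6.0000,-19.5000)
o1: d²=10 ≤ ρ²=35; F_rep = 26·(-3,-1)/10² = (-0.7800,-0.2600)
o2: d²=113 > ρ²=35 → inactive
o3: d²=244 > ρ²=35 → inactive
o4: d²=160 > ρ²=35 → inactive
F = F_att + ΣF_rep = (5.2200,-19.7600)
Δp = p'−p = (1.0440,-3.9520); α = Δx/Fx = (261/250) / (261/50) = 1/5
check: Δy/Fy = (-494/125) / (-494/25) = 1/5 ✓

α = 1/5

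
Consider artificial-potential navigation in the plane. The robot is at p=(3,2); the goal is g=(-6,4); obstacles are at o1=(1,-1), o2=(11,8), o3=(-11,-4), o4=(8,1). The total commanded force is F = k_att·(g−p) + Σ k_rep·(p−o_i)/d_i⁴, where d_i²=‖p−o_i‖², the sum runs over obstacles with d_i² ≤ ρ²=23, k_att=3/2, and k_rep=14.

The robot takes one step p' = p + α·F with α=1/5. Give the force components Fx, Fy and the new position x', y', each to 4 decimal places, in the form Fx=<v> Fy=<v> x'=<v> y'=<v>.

F_att = 3/2·(g−p) = 3/2·(-9,2) = (-13.5000,3.0000)
o1: d²=13 ≤ ρ²=23; F_rep = 14·(2,3)/13² = (0.1657,0.2485)
o2: d²=100 > ρ²=23 → inactive
o3: d²=232 > ρ²=23 → inactive
o4: d²=26 > ρ²=23 → inactive
F = F_att + ΣF_rep = (-13.3343,3.2485)
p' = p + 1/5·F = (0.3331,2.6497)

Fx=-13.3343 Fy=3.2485 x'=0.3331 y'=2.6497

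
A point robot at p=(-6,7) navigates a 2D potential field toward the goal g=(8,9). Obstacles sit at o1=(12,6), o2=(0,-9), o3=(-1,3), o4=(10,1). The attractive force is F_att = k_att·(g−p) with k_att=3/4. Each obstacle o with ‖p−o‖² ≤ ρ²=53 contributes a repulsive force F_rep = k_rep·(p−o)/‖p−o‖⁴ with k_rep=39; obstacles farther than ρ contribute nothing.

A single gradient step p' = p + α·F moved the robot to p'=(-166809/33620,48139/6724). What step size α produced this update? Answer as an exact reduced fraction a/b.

F_att = 3/4·(g−p) = 3/4·(14,2) = (10.5000,1.5000)
o1: d²=325 > ρ²=53 → inactive
o2: d²=292 > ρ²=53 → inactive
o3: d²=41 ≤ ρ²=53; F_rep = 39·(-5,4)/41² = (-0.1160,0.0928)
o4: d²=292 > ρ²=53 → inactive
F = F_att + ΣF_rep = (10.3840,1.5928)
Δp = p'−p = (1.0384,0.1593); α = Δx/Fx = (34911/33620) / (34911/3362) = 1/10
check: Δy/Fy = (1071/6724) / (5355/3362) = 1/10 ✓

α = 1/10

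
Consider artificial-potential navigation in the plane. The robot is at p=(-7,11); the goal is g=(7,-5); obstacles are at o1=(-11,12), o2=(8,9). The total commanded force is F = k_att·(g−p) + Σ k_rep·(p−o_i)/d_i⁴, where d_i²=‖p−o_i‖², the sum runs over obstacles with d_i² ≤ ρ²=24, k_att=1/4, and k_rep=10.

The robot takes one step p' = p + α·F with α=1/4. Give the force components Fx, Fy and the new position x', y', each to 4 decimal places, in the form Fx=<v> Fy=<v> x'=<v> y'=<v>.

F_att = 1/4·(g−p) = 1/4·(14,-16) = (3.5000,-4.0000)
o1: d²=17 ≤ ρ²=24; F_rep = 10·(4,-1)/17² = (0.1384,-0.0346)
o2: d²=229 > ρ²=24 → inactive
F = F_att + ΣF_rep = (3.6384,-4.0346)
p' = p + 1/4·F = (-6.0904,9.9913)

Fx=3.6384 Fy=-4.0346 x'=-6.0904 y'=9.9913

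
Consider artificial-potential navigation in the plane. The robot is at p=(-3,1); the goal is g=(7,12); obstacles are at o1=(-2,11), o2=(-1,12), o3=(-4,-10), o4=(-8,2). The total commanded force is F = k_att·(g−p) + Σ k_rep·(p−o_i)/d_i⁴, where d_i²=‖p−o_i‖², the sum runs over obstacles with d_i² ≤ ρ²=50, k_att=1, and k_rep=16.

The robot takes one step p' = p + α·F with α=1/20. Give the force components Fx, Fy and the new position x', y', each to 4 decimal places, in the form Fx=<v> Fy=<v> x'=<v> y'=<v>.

Fx=10.1183 Fy=10.9763 x'=-2.4941 y'=1.5488

F_att = 1·(g−p) = 1·(10,11) = (10.0000,11.0000)
o1: d²=101 > ρ²=50 → inactive
o2: d²=125 > ρ²=50 → inactive
o3: d²=122 > ρ²=50 → inactive
o4: d²=26 ≤ ρ²=50; F_rep = 16·(5,-1)/26² = (0.1183,-0.0237)
F = F_att + ΣF_rep = (10.1183,10.9763)
p' = p + 1/20·F = (-2.4941,1.5488)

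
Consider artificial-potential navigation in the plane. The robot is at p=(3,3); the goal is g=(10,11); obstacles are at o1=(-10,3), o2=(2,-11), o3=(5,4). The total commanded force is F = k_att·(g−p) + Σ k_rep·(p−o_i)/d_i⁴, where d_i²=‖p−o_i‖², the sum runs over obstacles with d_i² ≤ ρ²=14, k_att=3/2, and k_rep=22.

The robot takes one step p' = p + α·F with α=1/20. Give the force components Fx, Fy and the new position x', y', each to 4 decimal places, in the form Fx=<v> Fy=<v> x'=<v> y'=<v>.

Fx=8.7400 Fy=11.1200 x'=3.4370 y'=3.5560

F_att = 3/2·(g−p) = 3/2·(7,8) = (10.5000,12.0000)
o1: d²=169 > ρ²=14 → inactive
o2: d²=197 > ρ²=14 → inactive
o3: d²=5 ≤ ρ²=14; F_rep = 22·(-2,-1)/5² = (-1.7600,-0.8800)
F = F_att + ΣF_rep = (8.7400,11.1200)
p' = p + 1/20·F = (3.4370,3.5560)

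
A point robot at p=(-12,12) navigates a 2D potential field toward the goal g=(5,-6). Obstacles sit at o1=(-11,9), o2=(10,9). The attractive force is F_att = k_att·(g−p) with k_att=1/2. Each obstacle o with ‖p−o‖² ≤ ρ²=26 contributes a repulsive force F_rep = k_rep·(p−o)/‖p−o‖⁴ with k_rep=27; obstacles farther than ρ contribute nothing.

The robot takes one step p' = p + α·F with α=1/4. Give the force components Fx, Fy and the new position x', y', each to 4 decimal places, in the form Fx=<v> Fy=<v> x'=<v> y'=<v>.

Fx=8.2300 Fy=-8.1900 x'=-9.9425 y'=9.9525

F_att = 1/2·(g−p) = 1/2·(17,-18) = (8.5000,-9.0000)
o1: d²=10 ≤ ρ²=26; F_rep = 27·(-1,3)/10² = (-0.2700,0.8100)
o2: d²=493 > ρ²=26 → inactive
F = F_att + ΣF_rep = (8.2300,-8.1900)
p' = p + 1/4·F = (-9.9425,9.9525)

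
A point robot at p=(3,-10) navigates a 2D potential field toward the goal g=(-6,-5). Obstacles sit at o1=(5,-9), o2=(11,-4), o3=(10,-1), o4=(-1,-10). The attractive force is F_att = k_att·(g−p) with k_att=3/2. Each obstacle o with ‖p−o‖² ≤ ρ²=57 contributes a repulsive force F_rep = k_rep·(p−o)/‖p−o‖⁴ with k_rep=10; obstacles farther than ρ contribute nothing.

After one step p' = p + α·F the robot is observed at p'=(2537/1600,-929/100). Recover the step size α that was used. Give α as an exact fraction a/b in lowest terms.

α = 1/10

F_att = 3/2·(g−p) = 3/2·(-9,5) = (-13.5000,7.5000)
o1: d²=5 ≤ ρ²=57; F_rep = 10·(-2,-1)/5² = (-0.8000,-0.4000)
o2: d²=100 > ρ²=57 → inactive
o3: d²=130 > ρ²=57 → inactive
o4: d²=16 ≤ ρ²=57; F_rep = 10·(4,0)/16² = (0.1562,0.0000)
F = F_att + ΣF_rep = (-14.1438,7.1000)
Δp = p'−p = (-1.4144,0.7100); α = Δx/Fx = (-2263/1600) / (-2263/160) = 1/10
check: Δy/Fy = (71/100) / (71/10) = 1/10 ✓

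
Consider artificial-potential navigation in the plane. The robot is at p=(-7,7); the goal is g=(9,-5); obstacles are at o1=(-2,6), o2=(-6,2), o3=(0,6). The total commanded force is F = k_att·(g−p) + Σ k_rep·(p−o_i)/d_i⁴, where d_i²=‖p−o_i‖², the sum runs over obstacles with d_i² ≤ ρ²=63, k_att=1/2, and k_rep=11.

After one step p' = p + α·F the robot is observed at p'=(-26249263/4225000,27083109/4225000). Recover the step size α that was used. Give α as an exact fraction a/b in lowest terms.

α = 1/10

F_att = 1/2·(g−p) = 1/2·(16,-12) = (8.0000,-6.0000)
o1: d²=26 ≤ ρ²=63; F_rep = 11·(-5,1)/26² = (-0.0814,0.0163)
o2: d²=26 ≤ ρ²=63; F_rep = 11·(-1,5)/26² = (-0.0163,0.0814)
o3: d²=50 ≤ ρ²=63; F_rep = 11·(-7,1)/50² = (-0.0308,0.0044)
F = F_att + ΣF_rep = (7.8716,-5.8980)
Δp = p'−p = (0.7872,-0.5898); α = Δx/Fx = (3325737/4225000) / (3325737/422500) = 1/10
check: Δy/Fy = (-2491891/4225000) / (-2491891/422500) = 1/10 ✓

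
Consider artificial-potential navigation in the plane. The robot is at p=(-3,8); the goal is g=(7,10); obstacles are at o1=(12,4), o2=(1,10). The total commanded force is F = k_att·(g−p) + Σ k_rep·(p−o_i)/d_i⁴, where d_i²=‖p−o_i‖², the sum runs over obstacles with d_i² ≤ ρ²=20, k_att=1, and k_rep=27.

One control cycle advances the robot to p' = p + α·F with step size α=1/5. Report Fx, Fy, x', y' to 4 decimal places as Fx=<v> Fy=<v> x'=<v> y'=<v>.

Fx=9.7300 Fy=1.8650 x'=-1.0540 y'=8.3730

F_att = 1·(g−p) = 1·(10,2) = (10.0000,2.0000)
o1: d²=241 > ρ²=20 → inactive
o2: d²=20 ≤ ρ²=20; F_rep = 27·(-4,-2)/20² = (-0.2700,-0.1350)
F = F_att + ΣF_rep = (9.7300,1.8650)
p' = p + 1/5·F = (-1.0540,8.3730)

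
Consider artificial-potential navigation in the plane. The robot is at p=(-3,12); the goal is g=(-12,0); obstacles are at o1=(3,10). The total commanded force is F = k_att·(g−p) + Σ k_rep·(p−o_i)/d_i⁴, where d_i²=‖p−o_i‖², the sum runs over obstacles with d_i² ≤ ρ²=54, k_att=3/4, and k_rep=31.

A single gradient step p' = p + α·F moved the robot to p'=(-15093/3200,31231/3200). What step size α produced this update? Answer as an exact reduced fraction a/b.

α = 1/4

F_att = 3/4·(g−p) = 3/4·(-9,-12) = (-6.7500,-9.0000)
o1: d²=40 ≤ ρ²=54; F_rep = 31·(-6,2)/40² = (-0.1163,0.0387)
F = F_att + ΣF_rep = (-6.8662,-8.9612)
Δp = p'−p = (-1.7166,-2.2403); α = Δx/Fx = (-5493/3200) / (-5493/800) = 1/4
check: Δy/Fy = (-7169/3200) / (-7169/800) = 1/4 ✓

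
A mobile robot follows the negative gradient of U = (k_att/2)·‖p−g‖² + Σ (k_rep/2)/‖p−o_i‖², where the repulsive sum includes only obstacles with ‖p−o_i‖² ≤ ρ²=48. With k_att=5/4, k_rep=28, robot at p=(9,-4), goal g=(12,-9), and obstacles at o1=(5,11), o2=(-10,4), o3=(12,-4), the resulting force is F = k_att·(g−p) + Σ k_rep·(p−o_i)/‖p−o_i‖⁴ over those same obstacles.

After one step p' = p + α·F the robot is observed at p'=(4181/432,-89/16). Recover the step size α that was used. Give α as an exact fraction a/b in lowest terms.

F_att = 5/4·(g−p) = 5/4·(3,-5) = (3.7500,-6.2500)
o1: d²=241 > ρ²=48 → inactive
o2: d²=425 > ρ²=48 → inactive
o3: d²=9 ≤ ρ²=48; F_rep = 28·(-3,0)/9² = (-1.0370,0.0000)
F = F_att + ΣF_rep = (2.7130,-6.2500)
Δp = p'−p = (0.6782,-1.5625); α = Δx/Fx = (293/432) / (293/108) = 1/4
check: Δy/Fy = (-25/16) / (-25/4) = 1/4 ✓

α = 1/4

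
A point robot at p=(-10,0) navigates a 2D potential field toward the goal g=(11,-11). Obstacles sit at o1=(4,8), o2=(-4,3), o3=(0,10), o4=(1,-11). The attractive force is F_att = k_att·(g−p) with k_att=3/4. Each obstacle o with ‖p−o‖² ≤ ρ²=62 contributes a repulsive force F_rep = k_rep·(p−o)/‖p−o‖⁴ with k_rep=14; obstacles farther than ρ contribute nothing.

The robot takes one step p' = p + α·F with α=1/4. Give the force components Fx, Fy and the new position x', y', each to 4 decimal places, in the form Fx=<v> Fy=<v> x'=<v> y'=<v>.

F_att = 3/4·(g−p) = 3/4·(21,-11) = (15.7500,-8.2500)
o1: d²=260 > ρ²=62 → inactive
o2: d²=45 ≤ ρ²=62; F_rep = 14·(-6,-3)/45² = (-0.0415,-0.0207)
o3: d²=200 > ρ²=62 → inactive
o4: d²=242 > ρ²=62 → inactive
F = F_att + ΣF_rep = (15.7085,-8.2707)
p' = p + 1/4·F = (-6.0729,-2.0677)

Fx=15.7085 Fy=-8.2707 x'=-6.0729 y'=-2.0677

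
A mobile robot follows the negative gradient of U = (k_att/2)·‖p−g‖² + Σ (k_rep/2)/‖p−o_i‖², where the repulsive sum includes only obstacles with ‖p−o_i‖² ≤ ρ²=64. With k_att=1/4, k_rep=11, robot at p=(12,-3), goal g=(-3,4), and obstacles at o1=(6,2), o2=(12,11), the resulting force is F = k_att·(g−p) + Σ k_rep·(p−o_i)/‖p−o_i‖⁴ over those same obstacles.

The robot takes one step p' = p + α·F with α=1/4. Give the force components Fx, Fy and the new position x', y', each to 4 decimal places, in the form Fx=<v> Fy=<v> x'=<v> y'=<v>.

F_att = 1/4·(g−p) = 1/4·(-15,7) = (-3.7500,1.7500)
o1: d²=61 ≤ ρ²=64; F_rep = 11·(6,-5)/61² = (0.0177,-0.0148)
o2: d²=196 > ρ²=64 → inactive
F = F_att + ΣF_rep = (-3.7323,1.7352)
p' = p + 1/4·F = (11.0669,-2.5662)

Fx=-3.7323 Fy=1.7352 x'=11.0669 y'=-2.5662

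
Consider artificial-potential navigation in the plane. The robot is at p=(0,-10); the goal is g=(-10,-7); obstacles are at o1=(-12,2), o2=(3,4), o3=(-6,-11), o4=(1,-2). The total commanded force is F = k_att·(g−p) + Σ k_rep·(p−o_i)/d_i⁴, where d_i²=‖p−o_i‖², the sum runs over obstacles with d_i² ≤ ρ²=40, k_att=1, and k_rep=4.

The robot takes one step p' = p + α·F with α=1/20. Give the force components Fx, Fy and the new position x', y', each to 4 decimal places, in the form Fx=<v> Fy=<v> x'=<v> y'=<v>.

F_att = 1·(g−p) = 1·(-10,3) = (-10.0000,3.0000)
o1: d²=288 > ρ²=40 → inactive
o2: d²=205 > ρ²=40 → inactive
o3: d²=37 ≤ ρ²=40; F_rep = 4·(6,1)/37² = (0.0175,0.0029)
o4: d²=65 > ρ²=40 → inactive
F = F_att + ΣF_rep = (-9.9825,3.0029)
p' = p + 1/20·F = (-0.4991,-9.8499)

Fx=-9.9825 Fy=3.0029 x'=-0.4991 y'=-9.8499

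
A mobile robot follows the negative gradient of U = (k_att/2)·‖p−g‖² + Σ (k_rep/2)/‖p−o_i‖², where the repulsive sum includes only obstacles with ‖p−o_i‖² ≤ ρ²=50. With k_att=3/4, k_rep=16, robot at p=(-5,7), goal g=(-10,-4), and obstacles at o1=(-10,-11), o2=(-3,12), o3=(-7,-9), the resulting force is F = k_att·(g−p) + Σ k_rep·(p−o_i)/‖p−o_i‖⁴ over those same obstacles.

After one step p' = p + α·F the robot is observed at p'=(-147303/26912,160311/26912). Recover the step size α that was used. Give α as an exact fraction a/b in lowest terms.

α = 1/8

F_att = 3/4·(g−p) = 3/4·(-5,-11) = (-3.7500,-8.2500)
o1: d²=349 > ρ²=50 → inactive
o2: d²=29 ≤ ρ²=50; F_rep = 16·(-2,-5)/29² = (-0.0380,-0.0951)
o3: d²=260 > ρ²=50 → inactive
F = F_att + ΣF_rep = (-3.7880,-8.3451)
Δp = p'−p = (-0.4735,-1.0431); α = Δx/Fx = (-12743/26912) / (-12743/3364) = 1/8
check: Δy/Fy = (-28073/26912) / (-28073/3364) = 1/8 ✓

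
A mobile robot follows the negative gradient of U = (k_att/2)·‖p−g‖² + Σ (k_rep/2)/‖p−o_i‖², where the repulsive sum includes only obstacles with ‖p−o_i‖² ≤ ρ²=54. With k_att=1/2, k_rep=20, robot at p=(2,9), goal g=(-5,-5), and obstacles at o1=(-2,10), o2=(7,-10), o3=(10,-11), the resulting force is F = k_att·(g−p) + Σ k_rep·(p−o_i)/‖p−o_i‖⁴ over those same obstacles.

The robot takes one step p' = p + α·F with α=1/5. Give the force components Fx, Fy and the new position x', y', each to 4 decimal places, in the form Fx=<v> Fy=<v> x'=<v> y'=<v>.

F_att = 1/2·(g−p) = 1/2·(-7,-14) = (-3.5000,-7.0000)
o1: d²=17 ≤ ρ²=54; F_rep = 20·(4,-1)/17² = (0.2768,-0.0692)
o2: d²=386 > ρ²=54 → inactive
o3: d²=464 > ρ²=54 → inactive
F = F_att + ΣF_rep = (-3.2232,-7.0692)
p' = p + 1/5·F = (1.3554,7.5862)

Fx=-3.2232 Fy=-7.0692 x'=1.3554 y'=7.5862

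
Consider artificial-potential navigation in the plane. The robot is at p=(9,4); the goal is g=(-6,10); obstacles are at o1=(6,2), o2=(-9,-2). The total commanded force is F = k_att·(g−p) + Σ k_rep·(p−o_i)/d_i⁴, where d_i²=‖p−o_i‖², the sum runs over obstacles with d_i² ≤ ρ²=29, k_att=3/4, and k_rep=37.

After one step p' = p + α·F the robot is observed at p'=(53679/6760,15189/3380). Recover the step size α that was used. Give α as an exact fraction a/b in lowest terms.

α = 1/10

F_att = 3/4·(g−p) = 3/4·(-15,6) = (-11.2500,4.5000)
o1: d²=13 ≤ ρ²=29; F_rep = 37·(3,2)/13² = (0.6568,0.4379)
o2: d²=360 > ρ²=29 → inactive
F = F_att + ΣF_rep = (-10.5932,4.9379)
Δp = p'−p = (-1.0593,0.4938); α = Δx/Fx = (-7161/6760) / (-7161/676) = 1/10
check: Δy/Fy = (1669/3380) / (1669/338) = 1/10 ✓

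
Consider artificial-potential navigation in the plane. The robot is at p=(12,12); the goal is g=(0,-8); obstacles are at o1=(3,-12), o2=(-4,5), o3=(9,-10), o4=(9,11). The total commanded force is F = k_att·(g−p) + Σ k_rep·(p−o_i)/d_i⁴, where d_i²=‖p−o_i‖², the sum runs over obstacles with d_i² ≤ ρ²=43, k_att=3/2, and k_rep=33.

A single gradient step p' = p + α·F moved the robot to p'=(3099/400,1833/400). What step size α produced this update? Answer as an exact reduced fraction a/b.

F_att = 3/2·(g−p) = 3/2·(-12,-20) = (-18.0000,-30.0000)
o1: d²=657 > ρ²=43 → inactive
o2: d²=305 > ρ²=43 → inactive
o3: d²=493 > ρ²=43 → inactive
o4: d²=10 ≤ ρ²=43; F_rep = 33·(3,1)/10² = (0.9900,0.3300)
F = F_att + ΣF_rep = (-17.0100,-29.6700)
Δp = p'−p = (-4.2525,-7.4175); α = Δx/Fx = (-1701/400) / (-1701/100) = 1/4
check: Δy/Fy = (-2967/400) / (-2967/100) = 1/4 ✓

α = 1/4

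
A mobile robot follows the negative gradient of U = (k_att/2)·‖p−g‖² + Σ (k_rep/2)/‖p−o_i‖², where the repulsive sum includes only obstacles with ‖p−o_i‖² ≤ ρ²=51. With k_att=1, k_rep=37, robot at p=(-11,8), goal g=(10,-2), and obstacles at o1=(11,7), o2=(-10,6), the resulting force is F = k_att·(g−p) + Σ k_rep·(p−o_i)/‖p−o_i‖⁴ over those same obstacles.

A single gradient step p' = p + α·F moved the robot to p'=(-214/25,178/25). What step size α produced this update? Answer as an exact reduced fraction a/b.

α = 1/8

F_att = 1·(g−p) = 1·(21,-10) = (21.0000,-10.0000)
o1: d²=485 > ρ²=51 → inactive
o2: d²=5 ≤ ρ²=51; F_rep = 37·(-1,2)/5² = (-1.4800,2.9600)
F = F_att + ΣF_rep = (19.5200,-7.0400)
Δp = p'−p = (2.4400,-0.8800); α = Δx/Fx = (61/25) / (488/25) = 1/8
check: Δy/Fy = (-22/25) / (-176/25) = 1/8 ✓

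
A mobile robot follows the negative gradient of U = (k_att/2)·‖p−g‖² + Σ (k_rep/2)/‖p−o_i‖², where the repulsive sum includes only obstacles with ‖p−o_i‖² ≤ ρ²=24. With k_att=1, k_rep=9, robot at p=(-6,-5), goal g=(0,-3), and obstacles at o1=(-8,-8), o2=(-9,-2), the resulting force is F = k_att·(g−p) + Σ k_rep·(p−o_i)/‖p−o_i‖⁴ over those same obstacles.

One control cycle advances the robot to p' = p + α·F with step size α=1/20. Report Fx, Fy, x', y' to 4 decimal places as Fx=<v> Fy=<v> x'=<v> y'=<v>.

F_att = 1·(g−p) = 1·(6,2) = (6.0000,2.0000)
o1: d²=13 ≤ ρ²=24; F_rep = 9·(2,3)/13² = (0.1065,0.1598)
o2: d²=18 ≤ ρ²=24; F_rep = 9·(3,-3)/18² = (0.0833,-0.0833)
F = F_att + ΣF_rep = (6.1898,2.0764)
p' = p + 1/20·F = (-5.6905,-4.8962)

Fx=6.1898 Fy=2.0764 x'=-5.6905 y'=-4.8962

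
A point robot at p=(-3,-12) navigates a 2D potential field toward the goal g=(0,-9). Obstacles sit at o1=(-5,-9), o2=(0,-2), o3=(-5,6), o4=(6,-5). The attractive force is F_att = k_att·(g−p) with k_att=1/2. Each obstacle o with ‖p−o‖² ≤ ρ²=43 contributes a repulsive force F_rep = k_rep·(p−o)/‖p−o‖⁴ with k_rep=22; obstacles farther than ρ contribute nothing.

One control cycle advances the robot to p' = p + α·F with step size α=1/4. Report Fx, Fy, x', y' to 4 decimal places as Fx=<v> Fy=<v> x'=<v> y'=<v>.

F_att = 1/2·(g−p) = 1/2·(3,3) = (1.5000,1.5000)
o1: d²=13 ≤ ρ²=43; F_rep = 22·(2,-3)/13² = (0.2604,-0.3905)
o2: d²=109 > ρ²=43 → inactive
o3: d²=328 > ρ²=43 → inactive
o4: d²=130 > ρ²=43 → inactive
F = F_att + ΣF_rep = (1.7604,1.1095)
p' = p + 1/4·F = (-2.5599,-11.7226)

Fx=1.7604 Fy=1.1095 x'=-2.5599 y'=-11.7226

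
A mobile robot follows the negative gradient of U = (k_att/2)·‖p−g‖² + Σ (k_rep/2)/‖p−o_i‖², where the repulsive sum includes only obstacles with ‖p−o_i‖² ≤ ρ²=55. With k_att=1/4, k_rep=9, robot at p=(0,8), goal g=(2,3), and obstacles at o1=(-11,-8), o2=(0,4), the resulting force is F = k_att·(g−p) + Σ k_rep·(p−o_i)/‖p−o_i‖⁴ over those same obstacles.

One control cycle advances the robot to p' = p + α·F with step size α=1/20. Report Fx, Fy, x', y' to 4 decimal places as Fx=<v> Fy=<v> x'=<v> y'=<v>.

F_att = 1/4·(g−p) = 1/4·(2,-5) = (0.5000,-1.2500)
o1: d²=377 > ρ²=55 → inactive
o2: d²=16 ≤ ρ²=55; F_rep = 9·(0,4)/16² = (0.0000,0.1406)
F = F_att + ΣF_rep = (0.5000,-1.1094)
p' = p + 1/20·F = (0.0250,7.9445)

Fx=0.5000 Fy=-1.1094 x'=0.0250 y'=7.9445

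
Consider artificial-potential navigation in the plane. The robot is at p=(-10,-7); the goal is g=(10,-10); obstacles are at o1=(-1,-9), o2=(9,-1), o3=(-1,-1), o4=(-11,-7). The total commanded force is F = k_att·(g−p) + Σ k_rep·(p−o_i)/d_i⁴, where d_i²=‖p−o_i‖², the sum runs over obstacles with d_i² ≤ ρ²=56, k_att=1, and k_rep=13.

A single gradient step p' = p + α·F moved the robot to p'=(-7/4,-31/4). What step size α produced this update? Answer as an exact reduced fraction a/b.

F_att = 1·(g−p) = 1·(20,-3) = (20.0000,-3.0000)
o1: d²=85 > ρ²=56 → inactive
o2: d²=397 > ρ²=56 → inactive
o3: d²=117 > ρ²=56 → inactive
o4: d²=1 ≤ ρ²=56; F_rep = 13·(1,0)/1² = (13.0000,0.0000)
F = F_att + ΣF_rep = (33.0000,-3.0000)
Δp = p'−p = (8.2500,-0.7500); α = Δx/Fx = (33/4) / (33) = 1/4
check: Δy/Fy = (-3/4) / (-3) = 1/4 ✓

α = 1/4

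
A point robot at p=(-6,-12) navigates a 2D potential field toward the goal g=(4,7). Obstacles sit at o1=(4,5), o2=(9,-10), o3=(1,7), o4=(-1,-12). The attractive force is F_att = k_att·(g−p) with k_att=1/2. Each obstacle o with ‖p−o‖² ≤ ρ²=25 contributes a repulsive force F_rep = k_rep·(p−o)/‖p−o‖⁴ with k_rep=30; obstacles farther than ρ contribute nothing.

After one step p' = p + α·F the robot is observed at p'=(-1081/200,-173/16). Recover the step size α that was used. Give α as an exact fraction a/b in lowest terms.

F_att = 1/2·(g−p) = 1/2·(10,19) = (5.0000,9.5000)
o1: d²=389 > ρ²=25 → inactive
o2: d²=229 > ρ²=25 → inactive
o3: d²=410 > ρ²=25 → inactive
o4: d²=25 ≤ ρ²=25; F_rep = 30·(-5,0)/25² = (-0.2400,0.0000)
F = F_att + ΣF_rep = (4.7600,9.5000)
Δp = p'−p = (0.5950,1.1875); α = Δx/Fx = (119/200) / (119/25) = 1/8
check: Δy/Fy = (19/16) / (19/2) = 1/8 ✓

α = 1/8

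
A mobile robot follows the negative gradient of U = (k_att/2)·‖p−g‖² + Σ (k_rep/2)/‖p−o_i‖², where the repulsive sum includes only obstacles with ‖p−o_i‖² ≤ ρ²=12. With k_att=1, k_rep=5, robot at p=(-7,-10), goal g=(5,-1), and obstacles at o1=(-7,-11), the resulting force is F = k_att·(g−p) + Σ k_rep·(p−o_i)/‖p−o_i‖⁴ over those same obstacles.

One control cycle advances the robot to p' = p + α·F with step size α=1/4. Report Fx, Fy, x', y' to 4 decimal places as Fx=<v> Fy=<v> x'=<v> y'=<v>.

F_att = 1·(g−p) = 1·(12,9) = (12.0000,9.0000)
o1: d²=1 ≤ ρ²=12; F_rep = 5·(0,1)/1² = (0.0000,5.0000)
F = F_att + ΣF_rep = (12.0000,14.0000)
p' = p + 1/4·F = (-4.0000,-6.5000)

Fx=12.0000 Fy=14.0000 x'=-4.0000 y'=-6.5000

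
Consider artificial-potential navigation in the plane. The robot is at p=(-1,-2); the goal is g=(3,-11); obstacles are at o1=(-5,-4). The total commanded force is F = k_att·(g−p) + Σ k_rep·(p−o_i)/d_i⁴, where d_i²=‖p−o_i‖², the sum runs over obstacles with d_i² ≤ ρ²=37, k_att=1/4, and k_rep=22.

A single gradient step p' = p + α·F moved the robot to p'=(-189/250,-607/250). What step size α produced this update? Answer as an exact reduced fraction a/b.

F_att = 1/4·(g−p) = 1/4·(4,-9) = (1.0000,-2.2500)
o1: d²=20 ≤ ρ²=37; F_rep = 22·(4,2)/20² = (0.2200,0.1100)
F = F_att + ΣF_rep = (1.2200,-2.1400)
Δp = p'−p = (0.2440,-0.4280); α = Δx/Fx = (61/250) / (61/50) = 1/5
check: Δy/Fy = (-107/250) / (-107/50) = 1/5 ✓

α = 1/5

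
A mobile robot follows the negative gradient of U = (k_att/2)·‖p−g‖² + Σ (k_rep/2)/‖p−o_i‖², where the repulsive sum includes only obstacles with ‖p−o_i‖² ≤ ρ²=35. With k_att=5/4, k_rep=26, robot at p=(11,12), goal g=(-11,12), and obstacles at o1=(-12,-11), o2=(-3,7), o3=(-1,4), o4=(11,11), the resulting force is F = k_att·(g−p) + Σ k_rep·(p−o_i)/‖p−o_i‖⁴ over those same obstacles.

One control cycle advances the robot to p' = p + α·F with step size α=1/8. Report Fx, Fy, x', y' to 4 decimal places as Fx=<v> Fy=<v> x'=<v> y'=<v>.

F_att = 5/4·(g−p) = 5/4·(-22,0) = (-27.5000,0.0000)
o1: d²=1058 > ρ²=35 → inactive
o2: d²=221 > ρ²=35 → inactive
o3: d²=208 > ρ²=35 → inactive
o4: d²=1 ≤ ρ²=35; F_rep = 26·(0,1)/1² = (0.0000,26.0000)
F = F_att + ΣF_rep = (-27.5000,26.0000)
p' = p + 1/8·F = (7.5625,15.2500)

Fx=-27.5000 Fy=26.0000 x'=7.5625 y'=15.2500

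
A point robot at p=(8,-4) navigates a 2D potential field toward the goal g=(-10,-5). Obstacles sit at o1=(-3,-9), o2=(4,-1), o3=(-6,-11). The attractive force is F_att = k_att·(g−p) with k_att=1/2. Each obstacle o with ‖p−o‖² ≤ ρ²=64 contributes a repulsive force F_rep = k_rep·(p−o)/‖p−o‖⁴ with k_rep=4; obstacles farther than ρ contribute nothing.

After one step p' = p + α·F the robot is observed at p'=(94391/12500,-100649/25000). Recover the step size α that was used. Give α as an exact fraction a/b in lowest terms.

F_att = 1/2·(g−p) = 1/2·(-18,-1) = (-9.0000,-0.5000)
o1: d²=146 > ρ²=64 → inactive
o2: d²=25 ≤ ρ²=64; F_rep = 4·(4,-3)/25² = (0.0256,-0.0192)
o3: d²=245 > ρ²=64 → inactive
F = F_att + ΣF_rep = (-8.9744,-0.5192)
Δp = p'−p = (-0.4487,-0.0260); α = Δx/Fx = (-5609/12500) / (-5609/625) = 1/20
check: Δy/Fy = (-649/25000) / (-649/1250) = 1/20 ✓

α = 1/20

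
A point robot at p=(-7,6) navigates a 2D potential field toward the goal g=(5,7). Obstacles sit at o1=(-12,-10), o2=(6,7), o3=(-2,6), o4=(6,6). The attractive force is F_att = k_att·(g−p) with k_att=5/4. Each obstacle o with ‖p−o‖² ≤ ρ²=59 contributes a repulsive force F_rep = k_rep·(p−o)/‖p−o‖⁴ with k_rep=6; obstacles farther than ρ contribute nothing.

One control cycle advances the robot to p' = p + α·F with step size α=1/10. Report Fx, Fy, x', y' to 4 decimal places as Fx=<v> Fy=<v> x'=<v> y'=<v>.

Fx=14.9520 Fy=1.2500 x'=-5.5048 y'=6.1250

F_att = 5/4·(g−p) = 5/4·(12,1) = (15.0000,1.2500)
o1: d²=281 > ρ²=59 → inactive
o2: d²=170 > ρ²=59 → inactive
o3: d²=25 ≤ ρ²=59; F_rep = 6·(-5,0)/25² = (-0.0480,0.0000)
o4: d²=169 > ρ²=59 → inactive
F = F_att + ΣF_rep = (14.9520,1.2500)
p' = p + 1/10·F = (-5.5048,6.1250)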